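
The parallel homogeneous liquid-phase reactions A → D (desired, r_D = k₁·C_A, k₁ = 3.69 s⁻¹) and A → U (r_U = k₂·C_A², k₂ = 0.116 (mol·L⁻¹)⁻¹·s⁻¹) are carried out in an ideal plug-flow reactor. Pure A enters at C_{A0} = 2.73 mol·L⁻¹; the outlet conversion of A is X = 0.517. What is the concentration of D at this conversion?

1.33 mol·L⁻¹

C_A = C_{A0}(1−X) = 1.319 mol·L⁻¹.
Along a PFR/batch, dC_D/dC_A = −r_D/(r_D+r_U) = −k₁/(k₁+k₂·C_A).
Integrating from C_{A0} to C_A: C_D = (3.69/0.116)·ln[(3.69+0.116·2.73)/(3.69+0.116·1.32)] = 31.81·ln(4.007/3.843) = 1.327 mol·L⁻¹.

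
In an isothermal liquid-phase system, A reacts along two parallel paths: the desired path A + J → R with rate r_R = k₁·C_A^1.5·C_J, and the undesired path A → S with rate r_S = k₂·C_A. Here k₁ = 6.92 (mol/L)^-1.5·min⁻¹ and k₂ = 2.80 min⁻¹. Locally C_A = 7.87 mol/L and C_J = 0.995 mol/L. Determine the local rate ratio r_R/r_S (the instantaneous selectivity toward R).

S_{R/S} = r_R/r_S = (k₁·C_A^1.5·C_J)/(k₂·C_A) = (k₁/k₂)·C_A^0.5·C_J.
= (6.92×7.870^1.5×0.9950) / (2.80×7.870) = 152.0/22.04 = 6.90.
Since the desired path is higher order in A, keeping C_A high (PFR or concentrated feed) favours R.

6.90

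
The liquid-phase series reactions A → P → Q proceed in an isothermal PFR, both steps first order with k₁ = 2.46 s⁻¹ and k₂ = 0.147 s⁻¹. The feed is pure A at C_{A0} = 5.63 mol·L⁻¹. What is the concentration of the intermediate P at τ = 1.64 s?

For first-order series with pure A initially, C_P(τ) = k₁C_{A0}/(k₂−k₁)·(e^(−k₁τ) − e^(−k₂τ)).
e^(−k₁τ) = e^(−2.46×1.64) = e^(−4.034) = 0.01770; e^(−k₂τ) = e^(−0.2411) = 0.7858.
C_P = 2.46×5.63/(0.147−2.46) × (0.01770−0.7858) = (-5.988)×(-0.7681) = 4.599 mol·L⁻¹.

4.60 mol·L⁻¹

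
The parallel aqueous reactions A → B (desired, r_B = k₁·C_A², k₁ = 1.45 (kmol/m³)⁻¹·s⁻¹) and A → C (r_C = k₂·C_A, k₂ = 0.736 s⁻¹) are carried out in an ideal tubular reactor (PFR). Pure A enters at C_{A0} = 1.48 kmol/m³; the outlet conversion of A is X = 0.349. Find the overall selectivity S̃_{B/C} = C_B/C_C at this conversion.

2.38

C_A = C_{A0}(1−X) = 0.9635 kmol/m³.
Along a PFR/batch, dC_C/dC_A = −r_C/(r_B+r_C) = −k₂/(k₂+k₁·C_A).
Integrating from C_{A0} to C_A: C_C = (0.736/1.45)·ln[(0.736+1.45·1.48)/(0.736+1.45·0.963)] = 0.5076·ln(2.882/2.133) = 0.1527 kmol/m³.
Then C_B = (C_{A0}−C_A) − C_C = 0.5165 − 0.1527 = 0.3638 kmol/m³.
S̃_{B/C} = C_B/C_C = 0.3638/0.1527 = 2.38.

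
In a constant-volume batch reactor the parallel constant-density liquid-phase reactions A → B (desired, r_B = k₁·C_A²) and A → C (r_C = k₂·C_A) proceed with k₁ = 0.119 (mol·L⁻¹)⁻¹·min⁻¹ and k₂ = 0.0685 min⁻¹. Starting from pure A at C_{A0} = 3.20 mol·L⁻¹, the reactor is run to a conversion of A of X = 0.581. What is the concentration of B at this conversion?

C_A = C_{A0}(1−X) = 1.341 mol·L⁻¹.
Along a PFR/batch, dC_C/dC_A = −r_C/(r_B+r_C) = −k₂/(k₂+k₁·C_A).
Integrating from C_{A0} to C_A: C_C = (0.0685/0.119)·ln[(0.0685+0.119·3.20)/(0.0685+0.119·1.34)] = 0.5756·ln(0.4493/0.2281) = 0.3903 mol·L⁻¹.
Then C_B = (C_{A0}−C_A) − C_C = 1.859 − 0.3903 = 1.469 mol·L⁻¹.

1.47 mol·L⁻¹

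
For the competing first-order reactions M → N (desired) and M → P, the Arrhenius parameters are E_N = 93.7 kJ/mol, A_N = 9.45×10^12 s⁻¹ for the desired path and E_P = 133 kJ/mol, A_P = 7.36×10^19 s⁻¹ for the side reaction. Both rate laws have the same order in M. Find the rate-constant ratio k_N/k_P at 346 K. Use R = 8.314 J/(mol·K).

0.110

Since both paths have the same order in M, the concentration cancels and S_{N/P} = k_N/k_P = (A_N/A_P)·exp[(E_P−E_N)/(RT)].
(E_P−E_N)/(RT) = (133−93.7)×10³/(8.314×346) = 39300/2877 = 13.66.
k_N/k_P = (9.45×10^12/7.36×10^19)·exp(13.66) = 1.284×10^-7 × 8.575×10^5 = 0.110.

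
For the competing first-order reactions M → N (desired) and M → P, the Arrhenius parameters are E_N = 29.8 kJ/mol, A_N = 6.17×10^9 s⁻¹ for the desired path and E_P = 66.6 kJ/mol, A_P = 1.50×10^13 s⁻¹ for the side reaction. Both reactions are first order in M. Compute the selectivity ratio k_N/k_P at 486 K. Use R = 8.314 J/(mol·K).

k_N/k_P = (A_N/A_P)·exp[−(E_N−E_P)/(RT)] = (A_N/A_P)·exp[(E_P−E_N)/(RT)].
(E_P−E_N)/(RT) = (66.6−29.8)×10³/(8.314×486) = 36800/4041 = 9.108.
k_N/k_P = (6.17×10^9/1.50×10^13)·exp(9.108) = 4.113×10^-4 × 9023 = 3.71.
Since E_N < E_P, lowering the temperature improves selectivity toward N.

3.71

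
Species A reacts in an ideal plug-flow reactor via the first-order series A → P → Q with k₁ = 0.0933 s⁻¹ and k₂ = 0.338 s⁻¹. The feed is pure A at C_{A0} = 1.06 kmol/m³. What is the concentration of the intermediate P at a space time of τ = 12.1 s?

0.124 kmol/m³

The intermediate concentration in a first-order A→B→C sequence is C_P = k₁C_{A0}(e^(−k₁τ) − e^(−k₂τ))/(k₂−k₁).
e^(−k₁τ) = e^(−0.0933×12.1) = e^(−1.129) = 0.3234; e^(−k₂τ) = e^(−4.090) = 0.01674.
C_P = 0.0933×1.06/(0.338−0.0933) × (0.3234−0.01674) = 0.4042×0.3066 = 0.1239 kmol/m³.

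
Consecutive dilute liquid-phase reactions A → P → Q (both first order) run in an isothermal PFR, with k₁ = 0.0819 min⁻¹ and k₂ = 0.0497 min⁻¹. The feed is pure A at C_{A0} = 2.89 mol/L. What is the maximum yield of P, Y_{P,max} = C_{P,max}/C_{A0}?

0.463

Evaluating C_P at τ_opt = ln(k₂/k₁)/(k₂−k₁) gives C_{P,max}/C_{A0} = (k₁/k₂)^[k₂/(k₂−k₁)].
= (0.0819/0.0497)^(0.0497/(0.0497−0.0819)) = (1.648)^(-1.543) = 0.4626.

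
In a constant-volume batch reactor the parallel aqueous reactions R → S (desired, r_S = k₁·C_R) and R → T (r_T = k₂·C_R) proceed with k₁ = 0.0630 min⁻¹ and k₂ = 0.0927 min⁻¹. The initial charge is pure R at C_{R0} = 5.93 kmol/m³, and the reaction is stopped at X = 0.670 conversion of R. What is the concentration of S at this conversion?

1.61 kmol/m³

C_R = C_{R0}(1−X) = 1.957 kmol/m³.
Both paths are first order in R, so the instantaneous fraction to S is constant: dC_S/d(−C_R) = k₁/(k₁+k₂) = 0.4046.
C_S = 0.4046·(C_{R0}−C_R) = 0.4046×3.973 = 1.61 kmol/m³.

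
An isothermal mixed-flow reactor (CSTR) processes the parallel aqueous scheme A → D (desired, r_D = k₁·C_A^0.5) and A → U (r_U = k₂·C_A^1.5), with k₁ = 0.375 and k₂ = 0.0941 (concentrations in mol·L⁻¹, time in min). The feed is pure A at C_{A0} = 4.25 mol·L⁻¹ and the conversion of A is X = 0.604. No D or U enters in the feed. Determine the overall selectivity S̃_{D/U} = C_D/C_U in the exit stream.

Exit C_A = C_{A0}(1−X) = 4.25×0.396 = 1.683 mol·L⁻¹.
In a CSTR the entire volume is at exit conditions, so r_D = 0.375×1.683^0.5 = 0.4865 and r_U = 0.0941×1.683^1.5 = 0.2055.
Overall selectivity = C_D/C_U = r_Dτ/(r_Uτ) = r_D/r_U = 2.37.

2.37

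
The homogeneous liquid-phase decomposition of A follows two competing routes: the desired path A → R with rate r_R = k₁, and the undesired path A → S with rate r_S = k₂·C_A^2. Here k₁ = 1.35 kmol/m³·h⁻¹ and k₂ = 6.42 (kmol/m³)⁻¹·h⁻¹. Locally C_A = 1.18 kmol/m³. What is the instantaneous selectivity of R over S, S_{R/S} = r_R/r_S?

S_{R/S} = r_R/r_S = (k₁)/(k₂·C_A^2) = (k₁/k₂)·C_A^-2.
= (1.35) / (6.42×1.180^2) = 1.350/8.939 = 0.151.
The undesired path is higher order in A, so low C_A (CSTR or dilute feed) favours R.

0.151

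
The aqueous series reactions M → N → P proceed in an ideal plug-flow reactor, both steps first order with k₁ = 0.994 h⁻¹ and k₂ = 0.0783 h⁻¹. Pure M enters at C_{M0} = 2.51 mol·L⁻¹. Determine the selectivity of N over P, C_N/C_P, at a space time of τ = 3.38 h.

4.68

The intermediate concentration in a first-order A→B→C sequence is C_N = k₁C_{M0}(e^(−k₁τ) − e^(−k₂τ))/(k₂−k₁).
e^(−k₁τ) = e^(−0.994×3.38) = e^(−3.360) = 0.03474; e^(−k₂τ) = e^(−0.2647) = 0.7675.
C_N = 0.994×2.51/(0.0783−0.994) × (0.03474−0.7675) = (-2.725)×(-0.7327) = 1.996 mol·L⁻¹.
C_M = C_{M0}e^(−k₁τ) = 0.08721 mol·L⁻¹, so C_P = C_{M0}−C_M−C_N = 0.4264 mol·L⁻¹; C_N/C_P = 4.68.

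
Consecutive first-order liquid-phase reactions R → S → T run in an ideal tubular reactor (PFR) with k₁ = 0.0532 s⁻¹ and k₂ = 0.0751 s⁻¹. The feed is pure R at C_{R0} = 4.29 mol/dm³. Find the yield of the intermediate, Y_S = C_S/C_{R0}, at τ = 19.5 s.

The intermediate concentration in a first-order A→B→C sequence is C_S = k₁C_{R0}(e^(−k₁τ) − e^(−k₂τ))/(k₂−k₁).
e^(−k₁τ) = e^(−0.0532×19.5) = e^(−1.037) = 0.3544; e^(−k₂τ) = e^(−1.464) = 0.2312.
C_S = 0.0532×4.29/(0.0751−0.0532) × (0.3544−0.2312) = 10.42×0.1232 = 1.284 mol/dm³.
Y_S = C_S/C_{R0} = 1.284/4.29 = 0.299.

0.299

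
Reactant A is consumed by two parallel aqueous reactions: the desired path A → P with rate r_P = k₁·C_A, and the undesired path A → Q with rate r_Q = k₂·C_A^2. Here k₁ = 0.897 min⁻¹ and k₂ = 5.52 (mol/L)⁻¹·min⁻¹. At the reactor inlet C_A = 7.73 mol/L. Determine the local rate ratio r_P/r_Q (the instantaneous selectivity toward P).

S_{P/Q} = r_P/r_Q = (k₁·C_A)/(k₂·C_A^2) = (k₁/k₂)·C_A⁻¹.
= (0.897×7.730) / (5.52×7.730^2) = 6.934/329.8 = 0.0210.

0.0210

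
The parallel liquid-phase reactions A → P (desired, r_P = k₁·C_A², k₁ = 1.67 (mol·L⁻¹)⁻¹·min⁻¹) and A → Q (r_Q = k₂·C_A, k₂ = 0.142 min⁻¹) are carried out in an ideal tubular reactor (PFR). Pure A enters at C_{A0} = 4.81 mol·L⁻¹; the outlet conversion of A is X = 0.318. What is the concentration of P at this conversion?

1.50 mol·L⁻¹

C_A = C_{A0}(1−X) = 3.280 mol·L⁻¹.
Along a PFR/batch, dC_Q/dC_A = −r_Q/(r_P+r_Q) = −k₂/(k₂+k₁·C_A).
Integrating from C_{A0} to C_A: C_Q = (0.142/1.67)·ln[(0.142+1.67·4.81)/(0.142+1.67·3.28)] = 0.08503·ln(8.175/5.620) = 0.03186 mol·L⁻¹.
Then C_P = (C_{A0}−C_A) − C_Q = 1.530 − 0.03186 = 1.498 mol·L⁻¹.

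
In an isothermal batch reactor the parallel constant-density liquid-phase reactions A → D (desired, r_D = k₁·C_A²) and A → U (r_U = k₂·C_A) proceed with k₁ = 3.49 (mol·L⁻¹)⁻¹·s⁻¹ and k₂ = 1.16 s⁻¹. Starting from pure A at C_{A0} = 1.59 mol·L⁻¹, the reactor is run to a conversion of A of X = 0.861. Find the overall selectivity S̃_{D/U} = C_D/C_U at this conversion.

2.31

C_A = C_{A0}(1−X) = 0.2210 mol·L⁻¹.
Along a PFR/batch, dC_U/dC_A = −r_U/(r_D+r_U) = −k₂/(k₂+k₁·C_A).
Integrating from C_{A0} to C_A: C_U = (1.16/3.49)·ln[(1.16+3.49·1.59)/(1.16+3.49·0.221)] = 0.3324·ln(6.709/1.931) = 0.4139 mol·L⁻¹.
Then C_D = (C_{A0}−C_A) − C_U = 1.369 − 0.4139 = 0.9551 mol·L⁻¹.
S̃_{D/U} = C_D/C_U = 0.9551/0.4139 = 2.31.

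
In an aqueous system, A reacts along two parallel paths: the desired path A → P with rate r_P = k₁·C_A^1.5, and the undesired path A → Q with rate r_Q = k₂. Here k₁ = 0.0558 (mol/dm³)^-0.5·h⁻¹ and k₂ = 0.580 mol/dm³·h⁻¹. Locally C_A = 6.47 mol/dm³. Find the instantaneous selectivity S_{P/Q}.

1.58

S_{P/Q} = r_P/r_Q = (k₁·C_A^1.5)/(k₂) = (k₁/k₂)·C_A^1.5.
= (0.0558×6.470^1.5) / (0.580) = 0.9183/0.5800 = 1.58.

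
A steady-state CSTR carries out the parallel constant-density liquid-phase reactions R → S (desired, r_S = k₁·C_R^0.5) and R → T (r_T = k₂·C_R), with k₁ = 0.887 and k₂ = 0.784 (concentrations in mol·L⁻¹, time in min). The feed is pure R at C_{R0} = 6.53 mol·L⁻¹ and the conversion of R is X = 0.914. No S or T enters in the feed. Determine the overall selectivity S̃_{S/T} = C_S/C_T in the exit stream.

1.51

Exit C_R = C_{R0}(1−X) = 6.53×0.0860 = 0.5616 mol·L⁻¹.
Rates in a CSTR are evaluated at the outlet concentration: r_S = 0.887×0.5616^0.5 = 0.6647, r_T = 0.784×0.5616 = 0.4403.
Overall selectivity = C_S/C_T = r_Sτ/(r_Tτ) = r_S/r_T = 1.51.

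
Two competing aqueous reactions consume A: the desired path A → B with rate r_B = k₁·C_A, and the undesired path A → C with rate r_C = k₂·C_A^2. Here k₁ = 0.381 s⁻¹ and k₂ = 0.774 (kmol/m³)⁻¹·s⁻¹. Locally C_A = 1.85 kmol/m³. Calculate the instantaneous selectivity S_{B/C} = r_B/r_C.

S_{B/C} = r_B/r_C = (k₁·C_A)/(k₂·C_A^2) = (k₁/k₂)·C_A⁻¹.
= (0.381×1.850) / (0.774×1.850^2) = 0.7049/2.649 = 0.266.
The undesired path is higher order in A, so low C_A (CSTR or dilute feed) favours B.

0.266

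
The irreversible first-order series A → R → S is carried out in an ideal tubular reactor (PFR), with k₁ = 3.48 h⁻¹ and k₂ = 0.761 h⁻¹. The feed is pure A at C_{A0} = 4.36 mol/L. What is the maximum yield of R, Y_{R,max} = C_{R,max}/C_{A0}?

0.653

At the optimum, C_{R,max}/C_{A0} = (k₁/k₂)^[k₂/(k₂−k₁)].
= (3.48/0.761)^(0.761/(0.761−3.48)) = (4.573)^(-0.2799) = 0.6535.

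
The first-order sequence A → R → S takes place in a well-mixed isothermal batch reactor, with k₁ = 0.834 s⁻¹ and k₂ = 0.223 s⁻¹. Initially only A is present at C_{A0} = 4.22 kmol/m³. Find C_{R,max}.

For a first-order series the maximum intermediate yield is C_{R,max}/C_{A0} = (k₁/k₂)^[k₂/(k₂−k₁)].
= (0.834/0.223)^(0.223/(0.223−0.834)) = (3.740)^(-0.3650) = 0.6179.
C_{R,max} = 0.6179×4.22 = 2.61 kmol/m³.

2.61 kmol/m³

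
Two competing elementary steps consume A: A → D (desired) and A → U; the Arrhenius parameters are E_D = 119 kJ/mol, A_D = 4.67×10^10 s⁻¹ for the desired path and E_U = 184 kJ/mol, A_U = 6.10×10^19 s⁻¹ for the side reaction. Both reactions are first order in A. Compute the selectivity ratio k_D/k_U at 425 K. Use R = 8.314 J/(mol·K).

0.0747

Since both paths have the same order in A, the concentration cancels and S_{D/U} = k_D/k_U = (A_D/A_U)·exp[(E_U−E_D)/(RT)].
(E_U−E_D)/(RT) = (184−119)×10³/(8.314×425) = 65000/3533 = 18.40.
k_D/k_U = (4.67×10^10/6.10×10^19)·exp(18.40) = 7.656×10^-10 × 9.752×10^7 = 0.0747.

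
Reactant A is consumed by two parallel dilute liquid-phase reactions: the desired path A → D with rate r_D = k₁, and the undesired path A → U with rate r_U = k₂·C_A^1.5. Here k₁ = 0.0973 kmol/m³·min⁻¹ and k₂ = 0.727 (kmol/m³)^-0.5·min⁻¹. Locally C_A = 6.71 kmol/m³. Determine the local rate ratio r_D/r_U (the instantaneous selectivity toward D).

S_{D/U} = r_D/r_U = (k₁)/(k₂·C_A^1.5) = (k₁/k₂)·C_A^-1.5.
= (0.0973) / (0.727×6.710^1.5) = 0.09730/12.64 = 0.00770.
The undesired path is higher order in A, so low C_A (CSTR or dilute feed) favours D.

0.00770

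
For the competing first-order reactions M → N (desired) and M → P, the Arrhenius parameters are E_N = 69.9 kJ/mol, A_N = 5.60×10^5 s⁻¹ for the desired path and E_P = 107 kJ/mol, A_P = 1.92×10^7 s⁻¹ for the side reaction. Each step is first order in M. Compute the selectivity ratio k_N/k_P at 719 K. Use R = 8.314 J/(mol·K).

Since both paths have the same order in M, the concentration cancels and S_{N/P} = k_N/k_P = (A_N/A_P)·exp[(E_P−E_N)/(RT)].
(E_P−E_N)/(RT) = (107−69.9)×10³/(8.314×719) = 37100/5978 = 6.206.
k_N/k_P = (5.60×10^5/1.92×10^7)·exp(6.206) = 0.02917 × 495.9 = 14.5.

14.5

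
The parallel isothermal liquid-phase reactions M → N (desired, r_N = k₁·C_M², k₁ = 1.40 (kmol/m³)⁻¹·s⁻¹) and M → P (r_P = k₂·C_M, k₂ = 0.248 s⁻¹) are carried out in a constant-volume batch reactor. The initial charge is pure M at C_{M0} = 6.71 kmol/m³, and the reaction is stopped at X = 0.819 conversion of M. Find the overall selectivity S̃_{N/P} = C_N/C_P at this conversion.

C_M = C_{M0}(1−X) = 1.215 kmol/m³.
Along a PFR/batch, dC_P/dC_M = −r_P/(r_N+r_P) = −k₂/(k₂+k₁·C_M).
Integrating from C_{M0} to C_M: C_P = (0.248/1.40)·ln[(0.248+1.40·6.71)/(0.248+1.40·1.21)] = 0.1771·ln(9.642/1.948) = 0.2833 kmol/m³.
Then C_N = (C_{M0}−C_M) − C_P = 5.495 − 0.2833 = 5.212 kmol/m³.
S̃_{N/P} = C_N/C_P = 5.212/0.2833 = 18.4.

18.4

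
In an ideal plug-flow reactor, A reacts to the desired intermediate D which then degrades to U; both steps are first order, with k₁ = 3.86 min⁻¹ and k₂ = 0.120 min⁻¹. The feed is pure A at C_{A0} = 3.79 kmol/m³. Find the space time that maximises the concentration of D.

For first-order series the maximum of C_D occurs at τ_opt = ln(k₂/k₁)/(k₂−k₁).
= ln(0.120/3.86)/(0.120−3.86) = ln(0.03109)/-3.740 = -3.471/-3.740 = 0.928 min.

0.928 min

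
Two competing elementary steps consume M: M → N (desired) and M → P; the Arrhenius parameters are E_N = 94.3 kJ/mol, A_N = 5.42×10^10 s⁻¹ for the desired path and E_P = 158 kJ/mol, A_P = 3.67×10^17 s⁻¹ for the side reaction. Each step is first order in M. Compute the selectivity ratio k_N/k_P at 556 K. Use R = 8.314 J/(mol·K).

Since both paths have the same order in M, the concentration cancels and S_{N/P} = k_N/k_P = (A_N/A_P)·exp[(E_P−E_N)/(RT)].
(E_P−E_N)/(RT) = (158−94.3)×10³/(8.314×556) = 63700/4623 = 13.78.
k_N/k_P = (5.42×10^10/3.67×10^17)·exp(13.78) = 1.477×10^-7 × 9.653×10^5 = 0.143.

0.143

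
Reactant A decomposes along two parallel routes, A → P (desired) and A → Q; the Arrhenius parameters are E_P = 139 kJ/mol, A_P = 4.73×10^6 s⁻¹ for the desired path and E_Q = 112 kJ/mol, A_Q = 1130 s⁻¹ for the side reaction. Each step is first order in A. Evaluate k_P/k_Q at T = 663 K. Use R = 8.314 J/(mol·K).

Since both paths have the same order in A, the concentration cancels and S_{P/Q} = k_P/k_Q = (A_P/A_Q)·exp[(E_Q−E_P)/(RT)].
(E_Q−E_P)/(RT) = (112−139)×10³/(8.314×663) = -27000/5512 = -4.898.
k_P/k_Q = (4.73×10^6/1130)·exp(-4.898) = 4186 × 0.007460 = 31.2.

31.2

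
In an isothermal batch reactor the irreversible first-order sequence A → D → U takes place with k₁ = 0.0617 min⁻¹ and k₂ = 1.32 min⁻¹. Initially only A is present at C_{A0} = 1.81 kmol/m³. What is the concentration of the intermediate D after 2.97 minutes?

The intermediate concentration in a first-order A→B→C sequence is C_D = k₁C_{A0}(e^(−k₁t) − e^(−k₂t))/(k₂−k₁).
e^(−k₁t) = e^(−0.0617×2.97) = e^(−0.1832) = 0.8326; e^(−k₂t) = e^(−3.920) = 0.01983.
C_D = 0.0617×1.81/(1.32−0.0617) × (0.8326−0.01983) = 0.08875×0.8127 = 0.07213 kmol/m³.

0.0721 kmol/m³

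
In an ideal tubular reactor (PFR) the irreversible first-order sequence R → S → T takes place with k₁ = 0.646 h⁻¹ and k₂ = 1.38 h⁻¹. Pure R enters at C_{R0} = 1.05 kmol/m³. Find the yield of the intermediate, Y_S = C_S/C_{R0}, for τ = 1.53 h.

0.221

For first-order series with pure R initially, C_S(τ) = k₁C_{R0}/(k₂−k₁)·(e^(−k₁τ) − e^(−k₂τ)).
e^(−k₁τ) = e^(−0.646×1.53) = e^(−0.9884) = 0.3722; e^(−k₂τ) = e^(−2.111) = 0.1211.
C_S = 0.646×1.05/(1.38−0.646) × (0.3722−0.1211) = 0.9241×0.2511 = 0.2321 kmol/m³.
Y_S = C_S/C_{R0} = 0.2321/1.05 = 0.221.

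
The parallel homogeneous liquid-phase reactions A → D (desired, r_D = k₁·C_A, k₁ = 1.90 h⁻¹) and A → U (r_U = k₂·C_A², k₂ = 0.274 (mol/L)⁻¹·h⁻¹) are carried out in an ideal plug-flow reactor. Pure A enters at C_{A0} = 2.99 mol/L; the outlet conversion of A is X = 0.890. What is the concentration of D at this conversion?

2.16 mol/L

C_A = C_{A0}(1−X) = 0.3289 mol/L.
Along a PFR/batch, dC_D/dC_A = −r_D/(r_D+r_U) = −k₁/(k₁+k₂·C_A).
Integrating from C_{A0} to C_A: C_D = (1.90/0.274)·ln[(1.90+0.274·2.99)/(1.90+0.274·0.329)] = 6.934·ln(2.719/1.990) = 2.165 mol/L.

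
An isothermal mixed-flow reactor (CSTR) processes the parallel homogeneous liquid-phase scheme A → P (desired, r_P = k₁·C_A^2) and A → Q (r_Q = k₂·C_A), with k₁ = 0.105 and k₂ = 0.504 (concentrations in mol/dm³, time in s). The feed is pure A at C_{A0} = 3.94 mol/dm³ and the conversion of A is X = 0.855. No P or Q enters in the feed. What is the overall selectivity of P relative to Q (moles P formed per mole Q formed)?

0.119

Exit C_A = C_{A0}(1−X) = 3.94×0.145 = 0.5713 mol/dm³.
Rates in a CSTR are evaluated at the outlet concentration: r_P = 0.105×0.5713^2 = 0.03427, r_Q = 0.504×0.5713 = 0.2879.
Overall selectivity = C_P/C_Q = r_Pτ/(r_Qτ) = r_P/r_Q = 0.119.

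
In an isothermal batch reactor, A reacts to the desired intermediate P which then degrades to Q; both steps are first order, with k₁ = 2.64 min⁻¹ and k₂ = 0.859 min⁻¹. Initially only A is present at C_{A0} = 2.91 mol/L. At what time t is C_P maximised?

For first-order series the maximum of C_P occurs at t_opt = ln(k₂/k₁)/(k₂−k₁).
= ln(0.859/2.64)/(0.859−2.64) = ln(0.3254)/-1.781 = -1.123/-1.781 = 0.630 min.

0.630 min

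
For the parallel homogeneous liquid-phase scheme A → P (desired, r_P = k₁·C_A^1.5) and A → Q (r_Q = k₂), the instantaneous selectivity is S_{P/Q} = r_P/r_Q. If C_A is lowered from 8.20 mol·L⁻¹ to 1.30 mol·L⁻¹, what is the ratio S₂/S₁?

S_{P/Q} = (k₁/k₂)·C_A^1.5, so S₂/S₁ = (C_{A,2}/C_{A,1})^1.5.
= (1.30/8.20)^1.5 = (0.1585)^1.5 = 0.0631.

0.0631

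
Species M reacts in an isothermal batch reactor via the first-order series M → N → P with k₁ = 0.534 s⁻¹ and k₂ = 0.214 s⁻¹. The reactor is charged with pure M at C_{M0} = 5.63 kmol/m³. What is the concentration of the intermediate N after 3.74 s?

2.94 kmol/m³

For first-order series with pure M initially, C_N(t) = k₁C_{M0}/(k₂−k₁)·(e^(−k₁t) − e^(−k₂t)).
e^(−k₁t) = e^(−0.534×3.74) = e^(−1.997) = 0.1357; e^(−k₂t) = e^(−0.8004) = 0.4492.
C_N = 0.534×5.63/(0.214−0.534) × (0.1357−0.4492) = (-9.395)×(-0.3134) = 2.945 kmol/m³.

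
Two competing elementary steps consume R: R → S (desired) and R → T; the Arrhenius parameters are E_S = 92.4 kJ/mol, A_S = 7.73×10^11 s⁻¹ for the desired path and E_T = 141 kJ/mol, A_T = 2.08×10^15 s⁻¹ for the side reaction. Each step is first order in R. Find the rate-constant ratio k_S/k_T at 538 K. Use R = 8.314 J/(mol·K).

With equal orders, S_{S/T} = k_S/k_T = (A_S/A_T)·exp[(E_T−E_S)/(RT)].
(E_T−E_S)/(RT) = (141−92.4)×10³/(8.314×538) = 48600/4473 = 10.87.
k_S/k_T = (7.73×10^11/2.08×10^15)·exp(10.87) = 3.716×10^-4 × 52332 = 19.4.

19.4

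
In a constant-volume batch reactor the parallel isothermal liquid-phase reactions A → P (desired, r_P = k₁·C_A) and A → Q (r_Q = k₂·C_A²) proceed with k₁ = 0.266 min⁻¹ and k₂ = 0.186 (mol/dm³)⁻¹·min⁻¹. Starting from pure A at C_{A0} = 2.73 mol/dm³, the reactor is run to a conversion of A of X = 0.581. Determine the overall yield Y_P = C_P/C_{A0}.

C_A = C_{A0}(1−X) = 1.144 mol/dm³.
Along a PFR/batch, dC_P/dC_A = −r_P/(r_P+r_Q) = −k₁/(k₁+k₂·C_A).
Integrating from C_{A0} to C_A: C_P = (0.266/0.186)·ln[(0.266+0.186·2.73)/(0.266+0.186·1.14)] = 1.430·ln(0.7738/0.4788) = 0.6866 mol/dm³.
Y_P = C_P/C_{A0} = 0.6866/2.73 = 0.251.

0.251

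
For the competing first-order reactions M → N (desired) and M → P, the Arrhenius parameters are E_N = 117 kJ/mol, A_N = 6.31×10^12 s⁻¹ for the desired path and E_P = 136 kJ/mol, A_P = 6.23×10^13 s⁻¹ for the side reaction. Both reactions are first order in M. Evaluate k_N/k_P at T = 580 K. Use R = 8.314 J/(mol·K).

5.21

Since both paths have the same order in M, the concentration cancels and S_{N/P} = k_N/k_P = (A_N/A_P)·exp[(E_P−E_N)/(RT)].
(E_P−E_N)/(RT) = (136−117)×10³/(8.314×580) = 19000/4822 = 3.940.
k_N/k_P = (6.31×10^12/6.23×10^13)·exp(3.940) = 0.1013 × 51.43 = 5.21.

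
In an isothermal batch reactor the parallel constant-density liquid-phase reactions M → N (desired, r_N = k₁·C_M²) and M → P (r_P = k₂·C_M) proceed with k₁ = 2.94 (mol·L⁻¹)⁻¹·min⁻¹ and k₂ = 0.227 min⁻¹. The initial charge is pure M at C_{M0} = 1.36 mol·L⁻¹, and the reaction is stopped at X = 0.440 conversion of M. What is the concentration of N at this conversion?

C_M = C_{M0}(1−X) = 0.7616 mol·L⁻¹.
Along a PFR/batch, dC_P/dC_M = −r_P/(r_N+r_P) = −k₂/(k₂+k₁·C_M).
Integrating from C_{M0} to C_M: C_P = (0.227/2.94)·ln[(0.227+2.94·1.36)/(0.227+2.94·0.762)] = 0.07721·ln(4.225/2.466) = 0.04158 mol·L⁻¹.
Then C_N = (C_{M0}−C_M) − C_P = 0.5984 − 0.04158 = 0.5568 mol·L⁻¹.

0.557 mol·L⁻¹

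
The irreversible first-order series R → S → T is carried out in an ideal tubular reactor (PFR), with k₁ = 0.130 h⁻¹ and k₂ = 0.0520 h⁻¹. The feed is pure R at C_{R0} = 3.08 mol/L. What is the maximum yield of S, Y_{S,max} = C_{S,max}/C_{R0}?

Evaluating C_S at τ_opt = ln(k₂/k₁)/(k₂−k₁) gives C_{S,max}/C_{R0} = (k₁/k₂)^[k₂/(k₂−k₁)].
= (0.130/0.0520)^(0.0520/(0.0520−0.130)) = (2.500)^(-0.6667) = 0.5429.

0.543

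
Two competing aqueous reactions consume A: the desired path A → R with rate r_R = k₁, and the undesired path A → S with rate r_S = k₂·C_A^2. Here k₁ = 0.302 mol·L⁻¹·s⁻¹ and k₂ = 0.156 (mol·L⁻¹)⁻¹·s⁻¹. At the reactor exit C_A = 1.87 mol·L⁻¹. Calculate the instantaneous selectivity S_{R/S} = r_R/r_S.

S_{R/S} = r_R/r_S = (k₁)/(k₂·C_A^2) = (k₁/k₂)·C_A^-2.
= (0.302) / (0.156×1.870^2) = 0.3020/0.5455 = 0.554.
The undesired path is higher order in A, so low C_A (CSTR or dilute feed) favours R.

0.554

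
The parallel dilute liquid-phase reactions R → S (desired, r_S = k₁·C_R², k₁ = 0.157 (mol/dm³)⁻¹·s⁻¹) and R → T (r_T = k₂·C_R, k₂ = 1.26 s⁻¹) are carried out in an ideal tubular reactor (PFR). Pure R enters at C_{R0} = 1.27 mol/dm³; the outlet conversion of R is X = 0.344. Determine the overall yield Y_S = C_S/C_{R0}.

0.0398

C_R = C_{R0}(1−X) = 0.8331 mol/dm³.
Along a PFR/batch, dC_T/dC_R = −r_T/(r_S+r_T) = −k₂/(k₂+k₁·C_R).
Integrating from C_{R0} to C_R: C_T = (1.26/0.157)·ln[(1.26+0.157·1.27)/(1.26+0.157·0.833)] = 8.025·ln(1.459/1.391) = 0.3863 mol/dm³.
Then C_S = (C_{R0}−C_R) − C_T = 0.4369 − 0.3863 = 0.05054 mol/dm³.
Y_S = C_S/C_{R0} = 0.05054/1.27 = 0.0398.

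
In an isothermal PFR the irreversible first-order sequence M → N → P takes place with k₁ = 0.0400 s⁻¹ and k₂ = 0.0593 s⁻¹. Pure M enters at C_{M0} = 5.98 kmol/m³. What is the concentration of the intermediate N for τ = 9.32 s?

1.41 kmol/m³

Solving the coupled first-order balances gives C_N(τ) = [k₁/(k₂−k₁)]·C_{M0}·(e^(−k₁τ) − e^(−k₂τ)).
e^(−k₁τ) = e^(−0.0400×9.32) = e^(−0.3728) = 0.6888; e^(−k₂τ) = e^(−0.5527) = 0.5754.
C_N = 0.0400×5.98/(0.0593−0.0400) × (0.6888−0.5754) = 12.39×0.1134 = 1.405 kmol/m³.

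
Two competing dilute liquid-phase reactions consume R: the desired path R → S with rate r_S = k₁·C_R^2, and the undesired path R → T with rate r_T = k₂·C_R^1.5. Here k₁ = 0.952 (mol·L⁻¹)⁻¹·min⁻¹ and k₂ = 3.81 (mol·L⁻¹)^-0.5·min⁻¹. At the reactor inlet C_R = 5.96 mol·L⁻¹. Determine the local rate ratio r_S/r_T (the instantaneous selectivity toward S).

0.610

S_{S/T} = r_S/r_T = (k₁·C_R^2)/(k₂·C_R^1.5) = (k₁/k₂)·C_R^0.5.
= (0.952×5.960^2) / (3.81×5.960^1.5) = 33.82/55.44 = 0.610.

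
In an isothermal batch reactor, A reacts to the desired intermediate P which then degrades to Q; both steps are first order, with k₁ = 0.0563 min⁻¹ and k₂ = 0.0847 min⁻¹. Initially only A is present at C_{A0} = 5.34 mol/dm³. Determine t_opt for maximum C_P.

14.4 min

The intermediate peaks when r₁ = r₂, i.e. k₁e^(−k₁t) = k₂e^(−k₂t), giving t_opt = ln(k₂/k₁)/(k₂−k₁).
= ln(0.0847/0.0563)/(0.0847−0.0563) = ln(1.504)/0.02840 = 0.4084/0.02840 = 14.4 min.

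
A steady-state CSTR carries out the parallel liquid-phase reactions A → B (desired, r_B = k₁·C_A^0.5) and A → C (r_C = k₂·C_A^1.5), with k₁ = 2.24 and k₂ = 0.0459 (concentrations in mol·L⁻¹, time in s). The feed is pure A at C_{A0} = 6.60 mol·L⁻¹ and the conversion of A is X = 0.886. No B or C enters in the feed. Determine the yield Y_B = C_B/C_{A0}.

0.873

Exit C_A = C_{A0}(1−X) = 6.60×0.114 = 0.7524 mol·L⁻¹.
Rates in a CSTR are evaluated at the outlet concentration: r_B = 2.24×0.7524^0.5 = 1.943, r_C = 0.0459×0.7524^1.5 = 0.02996.
Fraction of consumed A going to B: r_B/(r_B+r_C) = 0.9848.
C_B = 0.9848·C_{A0}·X = 0.9848×6.60×0.886 = 5.76 mol·L⁻¹; Y_B = C_B/C_{A0} = 0.873.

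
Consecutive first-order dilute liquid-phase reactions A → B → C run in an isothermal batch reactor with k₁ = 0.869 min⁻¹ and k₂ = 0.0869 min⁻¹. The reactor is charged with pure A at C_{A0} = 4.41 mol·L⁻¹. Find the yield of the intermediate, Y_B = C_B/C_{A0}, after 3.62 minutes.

The intermediate concentration in a first-order A→B→C sequence is C_B = k₁C_{A0}(e^(−k₁t) − e^(−k₂t))/(k₂−k₁).
e^(−k₁t) = e^(−0.869×3.62) = e^(−3.146) = 0.04303; e^(−k₂t) = e^(−0.3146) = 0.7301.
C_B = 0.869×4.41/(0.0869−0.869) × (0.04303−0.7301) = (-4.900)×(-0.6871) = 3.367 mol·L⁻¹.
Y_B = C_B/C_{A0} = 3.367/4.41 = 0.763.

0.763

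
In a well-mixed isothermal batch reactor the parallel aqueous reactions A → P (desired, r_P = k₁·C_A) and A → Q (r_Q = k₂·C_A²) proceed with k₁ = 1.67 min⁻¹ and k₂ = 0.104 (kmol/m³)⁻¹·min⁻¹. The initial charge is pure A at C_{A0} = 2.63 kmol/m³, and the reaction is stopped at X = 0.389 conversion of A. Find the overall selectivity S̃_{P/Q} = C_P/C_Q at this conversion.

7.60

C_A = C_{A0}(1−X) = 1.607 kmol/m³.
Along a PFR/batch, dC_P/dC_A = −r_P/(r_P+r_Q) = −k₁/(k₁+k₂·C_A).
Integrating from C_{A0} to C_A: C_P = (1.67/0.104)·ln[(1.67+0.104·2.63)/(1.67+0.104·1.61)] = 16.06·ln(1.944/1.837) = 0.9041 kmol/m³.
C_Q = (C_{A0}−C_A)−C_P = 0.1190 kmol/m³; S̃_{P/Q} = 0.9041/0.1190 = 7.60.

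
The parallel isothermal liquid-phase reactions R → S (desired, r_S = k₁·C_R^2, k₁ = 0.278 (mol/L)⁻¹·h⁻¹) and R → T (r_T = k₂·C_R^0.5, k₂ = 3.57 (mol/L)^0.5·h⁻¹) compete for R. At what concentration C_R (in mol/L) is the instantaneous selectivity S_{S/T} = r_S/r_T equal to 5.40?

16.9 mol/L

S_{S/T} = (k₁/k₂)·C_R^1.5 ⇒ C_R = (S·k₂/k₁)^(1/1.5).
= (5.40×3.57/0.278)^(0.6667) = (69.35)^(0.6667) = 16.9 mol/L.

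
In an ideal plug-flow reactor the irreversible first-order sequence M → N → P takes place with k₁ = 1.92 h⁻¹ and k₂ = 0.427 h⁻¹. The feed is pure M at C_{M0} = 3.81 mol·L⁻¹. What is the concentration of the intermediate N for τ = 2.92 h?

For first-order series with pure M initially, C_N(τ) = k₁C_{M0}/(k₂−k₁)·(e^(−k₁τ) − e^(−k₂τ)).
e^(−k₁τ) = e^(−1.92×2.92) = e^(−5.606) = 0.003674; e^(−k₂τ) = e^(−1.247) = 0.2874.
C_N = 1.92×3.81/(0.427−1.92) × (0.003674−0.2874) = (-4.900)×(-0.2837) = 1.390 mol·L⁻¹.

1.39 mol·L⁻¹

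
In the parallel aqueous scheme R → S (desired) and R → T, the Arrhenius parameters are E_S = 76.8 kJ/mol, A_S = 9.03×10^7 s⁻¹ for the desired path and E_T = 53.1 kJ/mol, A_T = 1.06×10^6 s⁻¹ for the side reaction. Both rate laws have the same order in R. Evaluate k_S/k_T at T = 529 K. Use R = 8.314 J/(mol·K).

With equal orders, S_{S/T} = k_S/k_T = (A_S/A_T)·exp[(E_T−E_S)/(RT)].
(E_T−E_S)/(RT) = (53.1−76.8)×10³/(8.314×529) = -23700/4398 = -5.389.
k_S/k_T = (9.03×10^7/1.06×10^6)·exp(-5.389) = 85.19 × 0.004568 = 0.389.
Since E_S > E_T, raising the temperature improves selectivity toward S.

0.389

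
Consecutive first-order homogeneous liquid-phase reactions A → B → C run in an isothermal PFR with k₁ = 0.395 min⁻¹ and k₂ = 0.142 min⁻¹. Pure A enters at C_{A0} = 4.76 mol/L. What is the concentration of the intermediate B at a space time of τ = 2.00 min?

2.22 mol/L

Solving the coupled first-order balances gives C_B(τ) = [k₁/(k₂−k₁)]·C_{A0}·(e^(−k₁τ) − e^(−k₂τ)).
e^(−k₁τ) = e^(−0.395×2.00) = e^(−0.7900) = 0.4538; e^(−k₂τ) = e^(−0.2840) = 0.7528.
C_B = 0.395×4.76/(0.142−0.395) × (0.4538−0.7528) = (-7.432)×(-0.2989) = 2.221 mol/L.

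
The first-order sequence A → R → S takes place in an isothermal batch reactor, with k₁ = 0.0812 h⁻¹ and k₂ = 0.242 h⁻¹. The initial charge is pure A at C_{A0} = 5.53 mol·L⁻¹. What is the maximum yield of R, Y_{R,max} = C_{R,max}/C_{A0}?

At the optimum, C_{R,max}/C_{A0} = (k₁/k₂)^[k₂/(k₂−k₁)].
= (0.0812/0.242)^(0.242/(0.242−0.0812)) = (0.3355)^(1.505) = 0.1933.

0.193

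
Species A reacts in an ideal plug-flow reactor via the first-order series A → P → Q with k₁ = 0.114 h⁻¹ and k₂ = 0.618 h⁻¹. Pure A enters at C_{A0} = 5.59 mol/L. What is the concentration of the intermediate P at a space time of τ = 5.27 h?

The intermediate concentration in a first-order A→B→C sequence is C_P = k₁C_{A0}(e^(−k₁τ) − e^(−k₂τ))/(k₂−k₁).
e^(−k₁τ) = e^(−0.114×5.27) = e^(−0.6008) = 0.5484; e^(−k₂τ) = e^(−3.257) = 0.03851.
C_P = 0.114×5.59/(0.618−0.114) × (0.5484−0.03851) = 1.264×0.5099 = 0.6447 mol/L.

0.645 mol/L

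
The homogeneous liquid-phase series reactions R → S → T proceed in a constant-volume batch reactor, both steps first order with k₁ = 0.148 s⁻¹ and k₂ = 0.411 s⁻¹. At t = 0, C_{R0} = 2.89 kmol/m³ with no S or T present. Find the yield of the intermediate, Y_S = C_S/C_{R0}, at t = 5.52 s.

The intermediate concentration in a first-order A→B→C sequence is C_S = k₁C_{R0}(e^(−k₁t) − e^(−k₂t))/(k₂−k₁).
e^(−k₁t) = e^(−0.148×5.52) = e^(−0.8170) = 0.4418; e^(−k₂t) = e^(−2.269) = 0.1034.
C_S = 0.148×2.89/(0.411−0.148) × (0.4418−0.1034) = 1.626×0.3383 = 0.5502 kmol/m³.
Y_S = C_S/C_{R0} = 0.5502/2.89 = 0.190.

0.190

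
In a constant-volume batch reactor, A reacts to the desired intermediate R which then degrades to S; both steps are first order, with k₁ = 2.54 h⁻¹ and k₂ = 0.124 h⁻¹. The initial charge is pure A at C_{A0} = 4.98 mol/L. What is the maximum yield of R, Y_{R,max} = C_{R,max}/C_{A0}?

Evaluating C_R at t_opt = ln(k₂/k₁)/(k₂−k₁) gives C_{R,max}/C_{A0} = (k₁/k₂)^[k₂/(k₂−k₁)].
= (2.54/0.124)^(0.124/(0.124−2.54)) = (20.48)^(-0.05132) = 0.8564.

0.856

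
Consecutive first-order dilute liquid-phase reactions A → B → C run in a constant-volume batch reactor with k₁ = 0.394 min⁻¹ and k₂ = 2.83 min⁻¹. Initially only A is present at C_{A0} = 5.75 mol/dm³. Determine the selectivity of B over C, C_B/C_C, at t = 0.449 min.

Solving the coupled first-order balances gives C_B(t) = [k₁/(k₂−k₁)]·C_{A0}·(e^(−k₁t) − e^(−k₂t)).
e^(−k₁t) = e^(−0.394×0.449) = e^(−0.1769) = 0.8379; e^(−k₂t) = e^(−1.271) = 0.2806.
C_B = 0.394×5.75/(2.83−0.394) × (0.8379−0.2806) = 0.9300×0.5572 = 0.5182 mol/dm³.
C_A = C_{A0}e^(−k₁t) = 4.818 mol/dm³, so C_C = C_{A0}−C_A−C_B = 0.4141 mol/dm³; C_B/C_C = 1.25.

1.25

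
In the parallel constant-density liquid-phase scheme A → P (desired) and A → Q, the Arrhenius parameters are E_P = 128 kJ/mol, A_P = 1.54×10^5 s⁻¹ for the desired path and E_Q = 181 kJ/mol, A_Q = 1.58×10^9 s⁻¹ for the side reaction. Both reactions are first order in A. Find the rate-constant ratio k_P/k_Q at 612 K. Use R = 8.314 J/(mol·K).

Since both paths have the same order in A, the concentration cancels and S_{P/Q} = k_P/k_Q = (A_P/A_Q)·exp[(E_Q−E_P)/(RT)].
(E_Q−E_P)/(RT) = (181−128)×10³/(8.314×612) = 53000/5088 = 10.42.
k_P/k_Q = (1.54×10^5/1.58×10^9)·exp(10.42) = 9.747×10^-5 × 33400 = 3.26.
Since E_P < E_Q, lowering the temperature improves selectivity toward P.

3.26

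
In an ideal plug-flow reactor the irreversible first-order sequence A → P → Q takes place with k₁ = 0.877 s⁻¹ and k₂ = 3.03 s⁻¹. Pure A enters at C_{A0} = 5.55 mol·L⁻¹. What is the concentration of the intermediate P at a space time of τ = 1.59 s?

0.542 mol·L⁻¹

For first-order series with pure A initially, C_P(τ) = k₁C_{A0}/(k₂−k₁)·(e^(−k₁τ) − e^(−k₂τ)).
e^(−k₁τ) = e^(−0.877×1.59) = e^(−1.394) = 0.2480; e^(−k₂τ) = e^(−4.818) = 0.008085.
C_P = 0.877×5.55/(3.03−0.877) × (0.2480−0.008085) = 2.261×0.2399 = 0.5423 mol·L⁻¹.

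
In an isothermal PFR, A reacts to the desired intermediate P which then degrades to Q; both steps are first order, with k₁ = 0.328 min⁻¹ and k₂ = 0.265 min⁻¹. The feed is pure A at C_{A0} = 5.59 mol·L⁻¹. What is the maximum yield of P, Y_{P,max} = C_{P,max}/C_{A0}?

At the optimum, C_{P,max}/C_{A0} = (k₁/k₂)^[k₂/(k₂−k₁)].
= (0.328/0.265)^(0.265/(0.265−0.328)) = (1.238)^(-4.206) = 0.4077.

0.408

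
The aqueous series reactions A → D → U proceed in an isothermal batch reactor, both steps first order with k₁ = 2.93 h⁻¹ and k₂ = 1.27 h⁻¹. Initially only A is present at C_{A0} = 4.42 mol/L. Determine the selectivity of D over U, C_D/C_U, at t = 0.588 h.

For first-order series with pure A initially, C_D(t) = k₁C_{A0}/(k₂−k₁)·(e^(−k₁t) − e^(−k₂t)).
e^(−k₁t) = e^(−2.93×0.588) = e^(−1.723) = 0.1786; e^(−k₂t) = e^(−0.7468) = 0.4739.
C_D = 2.93×4.42/(1.27−2.93) × (0.1786−0.4739) = (-7.802)×(-0.2953) = 2.304 mol/L.
C_A = C_{A0}e^(−k₁t) = 0.7892 mol/L, so C_U = C_{A0}−C_A−C_D = 1.327 mol/L; C_D/C_U = 1.74.

1.74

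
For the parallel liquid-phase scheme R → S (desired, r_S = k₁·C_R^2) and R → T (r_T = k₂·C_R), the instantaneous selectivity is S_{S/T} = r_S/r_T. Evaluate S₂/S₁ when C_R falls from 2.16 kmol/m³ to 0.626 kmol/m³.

0.290

S_{S/T} = (k₁/k₂)·C_R, so S₂/S₁ = (C_{R,2}/C_{R,1}).
= 0.626/2.16 = 0.290.
Selectivity toward S falls as C_R falls — high-concentration operation is favoured.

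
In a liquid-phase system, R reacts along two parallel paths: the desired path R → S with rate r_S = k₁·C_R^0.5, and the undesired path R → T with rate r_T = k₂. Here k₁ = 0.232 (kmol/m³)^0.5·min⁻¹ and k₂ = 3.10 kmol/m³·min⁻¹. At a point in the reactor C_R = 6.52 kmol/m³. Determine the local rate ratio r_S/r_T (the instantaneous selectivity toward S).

S_{S/T} = r_S/r_T = (k₁·C_R^0.5)/(k₂) = (k₁/k₂)·C_R^0.5.
= (0.232×6.520^0.5) / (3.10) = 0.5924/3.100 = 0.191.
Since the desired path is higher order in R, keeping C_R high (PFR or concentrated feed) favours S.

0.191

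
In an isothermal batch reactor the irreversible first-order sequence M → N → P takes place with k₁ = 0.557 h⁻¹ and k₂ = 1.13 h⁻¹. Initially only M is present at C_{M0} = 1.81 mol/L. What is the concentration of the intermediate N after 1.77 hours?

0.418 mol/L

The intermediate concentration in a first-order A→B→C sequence is C_N = k₁C_{M0}(e^(−k₁t) − e^(−k₂t))/(k₂−k₁).
e^(−k₁t) = e^(−0.557×1.77) = e^(−0.9859) = 0.3731; e^(−k₂t) = e^(−2.000) = 0.1353.
C_N = 0.557×1.81/(1.13−0.557) × (0.3731−0.1353) = 1.759×0.2378 = 0.4184 mol/L.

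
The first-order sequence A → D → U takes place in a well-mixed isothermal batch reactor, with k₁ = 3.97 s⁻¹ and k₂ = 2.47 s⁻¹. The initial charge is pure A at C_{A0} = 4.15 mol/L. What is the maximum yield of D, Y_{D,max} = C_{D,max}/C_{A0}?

0.458

For a first-order series the maximum intermediate yield is C_{D,max}/C_{A0} = (k₁/k₂)^[k₂/(k₂−k₁)].
= (3.97/2.47)^(2.47/(2.47−3.97)) = (1.607)^(-1.647) = 0.4578.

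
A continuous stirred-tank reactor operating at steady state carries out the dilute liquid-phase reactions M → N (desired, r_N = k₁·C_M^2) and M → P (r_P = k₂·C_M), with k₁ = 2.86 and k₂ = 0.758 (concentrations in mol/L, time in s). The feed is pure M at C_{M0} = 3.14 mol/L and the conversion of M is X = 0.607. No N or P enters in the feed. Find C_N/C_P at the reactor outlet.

Exit C_M = C_{M0}(1−X) = 3.14×0.393 = 1.234 mol/L.
A CSTR operates uniformly at the exit composition, giving r_N = 4.355 and r_P = 0.9354 (each k·C_M^n at C_M = 1.234).
Overall selectivity = C_N/C_P = r_Nτ/(r_Pτ) = r_N/r_P = 4.66.

4.66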